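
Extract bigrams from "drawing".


Word: "drawing" (length 7)
Number of bigrams = 7 - 2 + 1 = 6
  Position 0: "dr"
  Position 1: "ra"
  Position 2: "aw"
  Position 3: "wi"
  Position 4: "in"
  Position 5: "ng"
Bigrams = "dr", "ra", "aw", "wi", "in", "ng"


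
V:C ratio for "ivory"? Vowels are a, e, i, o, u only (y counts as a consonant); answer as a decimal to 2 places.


Word: "ivory"
Vowels (a,e,i,o,u): 2
Consonants: 3
Ratio = 2/3
= 0.67


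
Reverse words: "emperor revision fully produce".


Original: "emperor revision fully produce"
Words (1..n): emperor | revision | fully | produce
Reversed (n..1): produce | fully | revision | emperor
Result = "produce fully revision emperor"


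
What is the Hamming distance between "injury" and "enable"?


Comparing character by character (same length = 6):
  Pos 0: 'i' vs 'e' !=
  Pos 1: 'n' vs 'n' =
  Pos 2: 'j' vs 'a' !=
  Pos 3: 'u' vs 'b' !=
  Pos 4: 'r' vs 'l' !=
  Pos 5: 'y' vs 'e' !=
Hamming distance = 5


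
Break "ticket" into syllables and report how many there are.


Word: "ticket"
Syllable breakdown: tick-et
Counting: 2 parts
= 2 syllables


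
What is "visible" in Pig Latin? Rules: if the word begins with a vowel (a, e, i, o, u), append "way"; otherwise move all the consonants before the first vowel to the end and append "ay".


Word: "visible"
Starts with consonant(s) → move to end, add 'ay'
Consonant cluster: "v"
Pig Latin = "isiblevay"


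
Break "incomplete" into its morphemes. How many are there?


Word: "incomplete"
Morphemes: in- / complete
Each morpheme carries meaning
= 2 morphemes


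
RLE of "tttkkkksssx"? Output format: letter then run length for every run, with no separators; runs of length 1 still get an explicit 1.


String: "tttkkkksssx"
Scanning for consecutive runs:
  't' x 3
  'k' x 4
  's' x 3
  'x' x 1
RLE = "t3k4s3x1"


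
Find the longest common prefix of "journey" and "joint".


Word 1: "journey"
Word 2: "joint"
Comparing from start:
  Pos 0: 'j' == 'j'
  Pos 1: 'o' == 'o'
  Pos 2: 'u' != 'i' (stop)
LCP = "jo" (length 2)


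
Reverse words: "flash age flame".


Original: "flash age flame"
Words (1..n): flash | age | flame
Reversed (n..1): flame | age | flash
Result = "flame age flash"


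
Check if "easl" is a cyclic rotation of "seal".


Word: "seal", Candidate: "easl"
Method: check if candidate is substring of word+word
"sealseal" contains "easl"? No
Is rotation = No


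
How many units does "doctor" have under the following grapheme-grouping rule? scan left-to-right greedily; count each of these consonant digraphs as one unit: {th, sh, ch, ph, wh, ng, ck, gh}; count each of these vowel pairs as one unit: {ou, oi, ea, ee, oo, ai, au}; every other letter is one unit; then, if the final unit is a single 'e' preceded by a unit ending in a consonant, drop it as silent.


Word: "doctor" (6 letters)
Left-to-right scan:
  [1] 'd' (letter)
  [2] 'o' (letter)
  [3] 'c' (letter)
  [4] 't' (letter)
  [5] 'o' (letter)
  [6] 'r' (letter)
Units from scan: 6
Sound units = 6 units


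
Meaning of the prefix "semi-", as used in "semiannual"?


Prefix: semi-
Example: semiannual = semi- + annual
Meaning = half


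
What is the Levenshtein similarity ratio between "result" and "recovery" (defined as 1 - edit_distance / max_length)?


Word 1: "result" (length 6)
Word 2: "recovery" (length 8)
One optimal edit sequence:
  1. keep 'r'
  2. keep 'e'
  3. insert 'c'  (+1)
  4. insert 'o'  (+1)
  5. substitute 's' -> 'v'  (+1)
  6. substitute 'u' -> 'e'  (+1)
  7. substitute 'l' -> 'r'  (+1)
  8. substitute 't' -> 'y'  (+1)
Edit distance = 6
Max length = max(6, 8) = 8
Similarity = 1 - 6/8
= 0.2500


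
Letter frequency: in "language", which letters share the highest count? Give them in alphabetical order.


Word: "language"
Letter counts:
  'a': 2
  'e': 1
  'g': 2
  'l': 1
  'n': 1
  'u': 1
Maximum count = 2
Most frequent = 'a', 'g' (2 times each)


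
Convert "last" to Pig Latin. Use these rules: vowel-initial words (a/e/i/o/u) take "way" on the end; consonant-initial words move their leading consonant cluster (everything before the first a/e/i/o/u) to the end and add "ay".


Word: "last"
Starts with consonant(s) → move to end, add 'ay'
Consonant cluster: "l"
Pig Latin = "astlay"


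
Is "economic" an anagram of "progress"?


Word 1: "progress" → sorted: egoprrss
Word 2: "economic" → sorted: cceimnoo
Same letters? egoprrss != cceimnoo
Anagram = No


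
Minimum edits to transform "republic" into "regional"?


Word 1: "republic" (length 8)
Word 2: "regional" (length 8)
One optimal edit sequence (insert/delete/substitute each cost 1):
  1. keep 'r'
  2. keep 'e'
  3. substitute 'p' -> 'g'  (+1)
  4. substitute 'u' -> 'i'  (+1)
  5. substitute 'b' -> 'o'  (+1)
  6. substitute 'l' -> 'n'  (+1)
  7. substitute 'i' -> 'a'  (+1)
  8. substitute 'c' -> 'l'  (+1)
Total edit operations: 6
Edit distance = 6


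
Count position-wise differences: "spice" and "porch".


Comparing character by character (same length = 5):
  Pos 0: 's' vs 'p' !=
  Pos 1: 'p' vs 'o' !=
  Pos 2: 'i' vs 'r' !=
  Pos 3: 'c' vs 'c' =
  Pos 4: 'e' vs 'h' !=
Hamming distance = 4


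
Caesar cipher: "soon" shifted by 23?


Word: "soon"
Shift: 23
Each letter → (letter + shift) mod 26:
  's' (18) + 23 = 15 → 'p'
  'o' (14) + 23 = 11 → 'l'
  'o' (14) + 23 = 11 → 'l'
  'n' (13) + 23 = 10 → 'k'
Result = "pllk"


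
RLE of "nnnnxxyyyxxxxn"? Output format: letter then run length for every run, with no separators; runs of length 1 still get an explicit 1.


String: "nnnnxxyyyxxxxn"
Scanning for consecutive runs:
  'n' x 4
  'x' x 2
  'y' x 3
  'x' x 4
  'n' x 1
RLE = "n4x2y3x4n1"


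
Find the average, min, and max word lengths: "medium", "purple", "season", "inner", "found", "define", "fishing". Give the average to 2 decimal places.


Lengths: "medium"=6, "purple"=6, "season"=6, "inner"=5, "found"=5, "define"=6, "fishing"=7
Sum = 41, Count = 7
Average = 41/7 = 5.86
= avg=5.86, min=5, max=7


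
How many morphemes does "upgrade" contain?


Word: "upgrade"
Morphemes: up- + grade
Each morpheme carries meaning
= 2 morphemes


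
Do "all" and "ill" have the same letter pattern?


Pattern of "all": [0, 1, 1]
Pattern of "ill": [0, 1, 1]
Patterns match
Same pattern = Yes


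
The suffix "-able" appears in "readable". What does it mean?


Suffix: -able
Example: readable = read + -able
Meaning = capable of


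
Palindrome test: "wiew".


Word: "wiew"
Reversed: "weiw"
Forward == Backward? wiew != weiw
Palindrome = No


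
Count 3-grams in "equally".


Word: "equally" (length 7)
Number of 3-grams = length - 3 + 1 = 7 - 3 + 1
= 5


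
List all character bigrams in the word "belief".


Word: "belief" (length 6)
Number of bigrams = 6 - 2 + 1 = 5
  Position 0: "be"
  Position 1: "el"
  Position 2: "li"
  Position 3: "ie"
  Position 4: "ef"
Bigrams = "be", "el", "li", "ie", "ef"


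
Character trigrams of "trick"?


Word: "trick" (length 5)
Number of trigrams = 5 - 3 + 1 = 3
  Position 0: "tri"
  Position 1: "ric"
  Position 2: "ick"
Trigrams = "tri", "ric", "ick"


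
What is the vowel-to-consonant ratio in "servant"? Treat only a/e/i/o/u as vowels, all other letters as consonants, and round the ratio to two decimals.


Word: "servant"
Vowels (a,e,i,o,u): 2
Consonants: 5
Ratio = 2/5
= 0.40


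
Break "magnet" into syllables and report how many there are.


Word: "magnet"
Syllable breakdown: mag-net
Counting: 2 parts
= 2 syllables


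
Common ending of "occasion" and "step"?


Word 1: "occasion"
Word 2: "step"
Comparing from end:
  Pos -1: 'n' != 'p' (stop)
LCS = "" (length 0)


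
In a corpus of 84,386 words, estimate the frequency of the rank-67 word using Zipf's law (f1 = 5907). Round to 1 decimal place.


Zipf's law: f(r) = f(1) / r
f(1) = 5907
f(67) = 5907 / 67
= 88.2 occurrences


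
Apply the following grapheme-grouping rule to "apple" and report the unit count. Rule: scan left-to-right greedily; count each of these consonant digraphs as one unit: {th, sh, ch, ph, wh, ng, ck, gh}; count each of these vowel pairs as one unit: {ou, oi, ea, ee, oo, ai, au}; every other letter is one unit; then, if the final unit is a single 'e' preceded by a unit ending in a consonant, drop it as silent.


Word: "apple" (5 letters)
Left-to-right scan:
  [1] 'a' (letter)
  [2] 'p' (letter)
  [3] 'p' (letter)
  [4] 'l' (letter)
  [5] 'e' (letter)
Units from scan: 5
Final unit is 'e' after a consonant -> drop as silent (-1)
Sound units = 4 units


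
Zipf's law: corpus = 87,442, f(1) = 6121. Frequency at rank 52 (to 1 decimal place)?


Zipf's law: f(r) = f(1) / r
f(1) = 6121
f(52) = 6121 / 52
= 117.7 occurrences


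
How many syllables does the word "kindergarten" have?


Word: "kindergarten"
Syllable breakdown: kin | der | gar | ten
Counting: 4 parts
= 4 syllables


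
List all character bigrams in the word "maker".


Word: "maker" (length 5)
Number of bigrams = 5 - 2 + 1 = 4
  Position 0: "ma"
  Position 1: "ak"
  Position 2: "ke"
  Position 3: "er"
Bigrams = "ma", "ak", "ke", "er"


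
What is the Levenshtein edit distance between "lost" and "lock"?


Word 1: "lost" (length 4)
Word 2: "lock" (length 4)
One optimal edit sequence (insert/delete/substitute each cost 1):
  1. keep 'l'
  2. keep 'o'
  3. substitute 's' -> 'c'  (+1)
  4. substitute 't' -> 'k'  (+1)
Total edit operations: 2
Edit distance = 2


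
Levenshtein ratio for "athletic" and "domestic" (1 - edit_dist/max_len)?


Word 1: "athletic" (length 8)
Word 2: "domestic" (length 8)
One optimal edit sequence:
  1. substitute 'a' -> 'd'  (+1)
  2. substitute 't' -> 'o'  (+1)
  3. substitute 'h' -> 'm'  (+1)
  4. substitute 'l' -> 'e'  (+1)
  5. substitute 'e' -> 's'  (+1)
  6. keep 't'
  7. keep 'i'
  8. keep 'c'
Edit distance = 5
Max length = max(8, 8) = 8
Similarity = 1 - 5/8
= 0.3750


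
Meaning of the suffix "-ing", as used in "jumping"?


Suffix: -ing
Example: jumping (jump + -ing)
Meaning = present participle


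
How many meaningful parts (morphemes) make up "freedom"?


Word: "freedom"
Morphemes: free / -dom
Each morpheme carries meaning
= 2 morphemes


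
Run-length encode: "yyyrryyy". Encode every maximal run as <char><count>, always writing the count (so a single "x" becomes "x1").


String: "yyyrryyy"
Scanning for consecutive runs:
  'y' x 3
  'r' x 2
  'y' x 3
RLE = "y3r2y3"


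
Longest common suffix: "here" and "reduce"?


Word 1: "here"
Word 2: "reduce"
Comparing from end:
  Pos -1: 'e' == 'e'
  Pos -2: 'r' != 'c' (stop)
LCS = "e" (length 1)


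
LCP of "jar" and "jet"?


Word 1: "jar"
Word 2: "jet"
Comparing from start:
  Pos 0: 'j' == 'j'
  Pos 1: 'a' != 'e' (stop)
LCP = "j" (length 1)


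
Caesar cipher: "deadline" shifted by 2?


Word: "deadline"
Shift: 2
Each letter → (letter + shift) mod 26:
  'd' (3) + 2 = 5 → 'f'
  'e' (4) + 2 = 6 → 'g'
  'a' (0) + 2 = 2 → 'c'
  'd' (3) + 2 = 5 → 'f'
  'l' (11) + 2 = 13 → 'n'
  'i' (8) + 2 = 10 → 'k'
  'n' (13) + 2 = 15 → 'p'
  'e' (4) + 2 = 6 → 'g'
Result = "fgcfnkpg"


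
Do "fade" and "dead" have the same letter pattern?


Pattern of "fade": [0, 1, 2, 3]
Pattern of "dead": [0, 1, 2, 0]
Patterns do not match
Same pattern = No


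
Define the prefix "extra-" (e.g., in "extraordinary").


Prefix: extra-
As in: extraordinary -> extra- + ordinary
Meaning = beyond


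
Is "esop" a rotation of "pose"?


Word: "pose", Candidate: "esop"
Method: check if candidate is substring of word+word
"posepose" contains "esop"? No
Is rotation = No


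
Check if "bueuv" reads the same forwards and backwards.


Word: "bueuv"
Reversed: "vueub"
Forward == Backward? bueuv != vueub
Palindrome = No


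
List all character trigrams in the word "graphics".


Word: "graphics" (length 8)
Number of trigrams = 8 - 3 + 1 = 6
  Position 0: "gra"
  Position 1: "rap"
  Position 2: "aph"
  Position 3: "phi"
  Position 4: "hic"
  Position 5: "ics"
Trigrams = "gra", "rap", "aph", "phi", "hic", "ics"


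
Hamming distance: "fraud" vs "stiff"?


Comparing character by character (same length = 5):
  Pos 0: 'f' vs 's' !=
  Pos 1: 'r' vs 't' !=
  Pos 2: 'a' vs 'i' !=
  Pos 3: 'u' vs 'f' !=
  Pos 4: 'd' vs 'f' !=
Hamming distance = 5


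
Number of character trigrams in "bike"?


Word: "bike" (length 4)
Number of 3-grams = length - 3 + 1 = 4 - 3 + 1
= 2


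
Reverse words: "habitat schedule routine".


Original: "habitat schedule routine"
Words (1..n): habitat | schedule | routine
Reversed (n..1): routine | schedule | habitat
Result = "routine schedule habitat"


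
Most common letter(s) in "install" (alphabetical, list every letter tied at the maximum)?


Word: "install"
Letter counts:
  'a': 1
  'i': 1
  'l': 2
  'n': 1
  's': 1
  't': 1
Maximum count = 2
Most frequent = 'l' (2 times each)


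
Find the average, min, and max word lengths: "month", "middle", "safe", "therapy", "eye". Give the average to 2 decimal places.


Lengths: "month"=5, "middle"=6, "safe"=4, "therapy"=7, "eye"=3
Sum = 25, Count = 5
Average = 25/5 = 5.00
= avg=5.00, min=3, max=7


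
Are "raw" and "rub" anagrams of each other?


Word 1: "raw" → sorted: arw
Word 2: "rub" → sorted: bru
Same letters? arw != bru
Anagram = No


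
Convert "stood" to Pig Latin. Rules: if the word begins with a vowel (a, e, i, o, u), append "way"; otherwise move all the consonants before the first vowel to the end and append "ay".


Word: "stood"
Starts with consonant(s) → move to end, add 'ay'
Consonant cluster: "st"
Pig Latin = "oodstay"


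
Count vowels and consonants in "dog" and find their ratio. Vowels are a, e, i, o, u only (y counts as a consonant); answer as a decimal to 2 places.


Word: "dog"
Vowels (a,e,i,o,u): 1
Consonants: 2
Ratio = 1/2
= 0.50


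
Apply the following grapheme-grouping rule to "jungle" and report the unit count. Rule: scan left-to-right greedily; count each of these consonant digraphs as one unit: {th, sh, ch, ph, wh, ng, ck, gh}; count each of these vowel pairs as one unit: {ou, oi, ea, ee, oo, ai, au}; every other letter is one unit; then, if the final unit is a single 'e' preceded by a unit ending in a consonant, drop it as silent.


Word: "jungle" (6 letters)
Left-to-right scan:
  (1) 'j' (letter)
  (2) 'u' (letter)
  (3) 'ng' (digraph)
  (4) 'l' (letter)
  (5) 'e' (letter)
Units from scan: 5
Final unit is 'e' after a consonant -> drop as silent (-1)
Sound units = 4 units


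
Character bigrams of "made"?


Word: "made" (length 4)
Number of bigrams = 4 - 2 + 1 = 3
  Position 0: "ma"
  Position 1: "ad"
  Position 2: "de"
Bigrams = "ma", "ad", "de"


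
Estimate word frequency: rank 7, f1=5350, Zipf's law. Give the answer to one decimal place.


Zipf's law: f(r) = f(1) / r
f(1) = 5350
f(7) = 5350 / 7
= 764.3 occurrences


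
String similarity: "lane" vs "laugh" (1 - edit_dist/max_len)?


Word 1: "lane" (length 4)
Word 2: "laugh" (length 5)
One optimal edit sequence:
  1. keep 'l'
  2. keep 'a'
  3. insert 'u'  (+1)
  4. substitute 'n' -> 'g'  (+1)
  5. substitute 'e' -> 'h'  (+1)
Edit distance = 3
Max length = max(4, 5) = 5
Similarity = 1 - 3/5
= 0.4000


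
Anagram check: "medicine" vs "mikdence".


Word 1: "medicine" → sorted: cdeeiimn
Word 2: "mikdence" → sorted: cdeeikmn
Same letters? cdeeiimn != cdeeikmn
Anagram = No


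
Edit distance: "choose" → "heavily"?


Word 1: "choose" (length 6)
Word 2: "heavily" (length 7)
One optimal edit sequence (insert/delete/substitute each cost 1):
  1. insert 'h'  (+1)
  2. substitute 'c' -> 'e'  (+1)
  3. substitute 'h' -> 'a'  (+1)
  4. substitute 'o' -> 'v'  (+1)
  5. substitute 'o' -> 'i'  (+1)
  6. substitute 's' -> 'l'  (+1)
  7. substitute 'e' -> 'y'  (+1)
Total edit operations: 7
Edit distance = 7


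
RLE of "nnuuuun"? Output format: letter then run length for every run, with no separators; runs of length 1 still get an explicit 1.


String: "nnuuuun"
Scanning for consecutive runs:
  'n' x 2
  'u' x 4
  'n' x 1
RLE = "n2u4n1"


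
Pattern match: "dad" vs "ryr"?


Pattern of "dad": [0, 1, 0]
Pattern of "ryr": [0, 1, 0]
Patterns match
Same pattern = Yes


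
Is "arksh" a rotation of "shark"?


Word: "shark", Candidate: "arksh"
Method: check if candidate is substring of word+word
"sharkshark" contains "arksh"? Yes
Is rotation = Yes


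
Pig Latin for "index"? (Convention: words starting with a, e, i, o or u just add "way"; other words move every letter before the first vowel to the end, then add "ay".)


Word: "index"
Starts with vowel → add 'way'
Pig Latin = "indexway"


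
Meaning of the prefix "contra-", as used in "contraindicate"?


Prefix: contra-
Example: contraindicate (contra- + indicate)
Meaning = against


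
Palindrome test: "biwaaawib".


Word: "biwaaawib"
Reversed: "biwaaawib"
Forward == Backward? biwaaawib == biwaaawib
Palindrome = Yes


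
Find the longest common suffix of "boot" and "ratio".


Word 1: "boot"
Word 2: "ratio"
Comparing from end:
  Pos -1: 't' != 'o' (stop)
LCS = "" (length 0)


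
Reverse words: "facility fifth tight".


Original: "facility fifth tight"
Words (1..n): facility | fifth | tight
Reversed (n..1): tight | fifth | facility
Result = "tight fifth facility"


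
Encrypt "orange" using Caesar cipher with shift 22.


Word: "orange"
Shift: 22
Each letter → (letter + shift) mod 26:
  'o' (14) + 22 = 10 → 'k'
  'r' (17) + 22 = 13 → 'n'
  'a' (0) + 22 = 22 → 'w'
  'n' (13) + 22 = 9 → 'j'
  'g' (6) + 22 = 2 → 'c'
  'e' (4) + 22 = 0 → 'a'
Result = "knwjca"


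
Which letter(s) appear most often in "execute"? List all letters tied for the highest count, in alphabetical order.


Word: "execute"
Letter counts:
  'c': 1
  'e': 3
  't': 1
  'u': 1
  'x': 1
Maximum count = 3
Most frequent = 'e' (3 times each)


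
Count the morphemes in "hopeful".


Word: "hopeful"
Morphemes: hope | -ful
Each morpheme carries meaning
= 2 morphemes


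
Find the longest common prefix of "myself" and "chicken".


Word 1: "myself"
Word 2: "chicken"
Comparing from start:
  Pos 0: 'm' != 'c' (stop)
LCP = "" (length 0)


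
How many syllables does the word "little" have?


Word: "little"
Syllable breakdown: lit / tle
Counting: 2 parts
= 2 syllables


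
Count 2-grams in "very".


Word: "very" (length 4)
Number of 2-grams = length - 2 + 1 = 4 - 2 + 1
= 3


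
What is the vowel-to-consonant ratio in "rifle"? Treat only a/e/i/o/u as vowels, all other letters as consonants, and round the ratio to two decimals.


Word: "rifle"
Vowels (a,e,i,o,u): 2
Consonants: 3
Ratio = 2/3
= 0.67


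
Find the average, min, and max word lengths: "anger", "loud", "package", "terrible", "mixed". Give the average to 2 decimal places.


Lengths: "anger"=5, "loud"=4, "package"=7, "terrible"=8, "mixed"=5
Sum = 29, Count = 5
Average = 29/5 = 5.80
= avg=5.80, min=4, max=8


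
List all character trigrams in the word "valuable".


Word: "valuable" (length 8)
Number of trigrams = 8 - 3 + 1 = 6
  Position 0: "val"
  Position 1: "alu"
  Position 2: "lua"
  Position 3: "uab"
  Position 4: "abl"
  Position 5: "ble"
Trigrams = "val", "alu", "lua", "uab", "abl", "ble"


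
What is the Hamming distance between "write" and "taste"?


Comparing character by character (same length = 5):
  Pos 0: 'w' vs 't' !=
  Pos 1: 'r' vs 'a' !=
  Pos 2: 'i' vs 's' !=
  Pos 3: 't' vs 't' =
  Pos 4: 'e' vs 'e' =
Hamming distance = 3


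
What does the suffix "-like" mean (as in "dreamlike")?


Suffix: -like
Example: dreamlike (dream + -like)
Meaning = resembling


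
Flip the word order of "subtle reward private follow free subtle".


Original: "subtle reward private follow free subtle"
Words (1..n): subtle | reward | private | follow | free | subtle
Reversed (n..1): subtle | free | follow | private | reward | subtle
Result = "subtle free follow private reward subtle"


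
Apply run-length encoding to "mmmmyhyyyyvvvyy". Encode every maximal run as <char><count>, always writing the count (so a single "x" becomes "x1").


String: "mmmmyhyyyyvvvyy"
Scanning for consecutive runs:
  'm' x 4
  'y' x 1
  'h' x 1
  'y' x 4
  'v' x 3
  'y' x 2
RLE = "m4y1h1y4v3y2"


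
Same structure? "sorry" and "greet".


Pattern of "sorry": [0, 1, 2, 2, 3]
Pattern of "greet": [0, 1, 2, 2, 3]
Patterns match
Same pattern = Yes


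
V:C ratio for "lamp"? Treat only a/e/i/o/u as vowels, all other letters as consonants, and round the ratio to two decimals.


Word: "lamp"
Vowels (a,e,i,o,u): 1
Consonants: 3
Ratio = 1/3
= 0.33


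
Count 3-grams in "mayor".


Word: "mayor" (length 5)
Number of 3-grams = length - 3 + 1 = 5 - 3 + 1
= 3


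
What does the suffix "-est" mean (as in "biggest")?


Suffix: -est
Example: biggest = big + -est, with a spelling change
Meaning = most


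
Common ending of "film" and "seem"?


Word 1: "film"
Word 2: "seem"
Comparing from end:
  Pos -1: 'm' == 'm'
  Pos -2: 'l' != 'e' (stop)
LCS = "m" (length 1)


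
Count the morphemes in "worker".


Word: "worker"
Morphemes: work / -er
Each morpheme carries meaning
= 2 morphemes


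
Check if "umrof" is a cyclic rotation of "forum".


Word: "forum", Candidate: "umrof"
Method: check if candidate is substring of word+word
"forumforum" contains "umrof"? No
Is rotation = No


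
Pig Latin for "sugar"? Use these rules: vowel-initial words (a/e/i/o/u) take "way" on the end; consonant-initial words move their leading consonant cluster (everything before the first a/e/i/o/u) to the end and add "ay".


Word: "sugar"
Starts with consonant(s) → move to end, add 'ay'
Consonant cluster: "s"
Pig Latin = "ugarsay"


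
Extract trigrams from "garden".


Word: "garden" (length 6)
Number of trigrams = 6 - 3 + 1 = 4
  Position 0: "gar"
  Position 1: "ard"
  Position 2: "rde"
  Position 3: "den"
Trigrams = "gar", "ard", "rde", "den"


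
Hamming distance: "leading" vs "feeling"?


Comparing character by character (same length = 7):
  Pos 0: 'l' vs 'f' !=
  Pos 1: 'e' vs 'e' =
  Pos 2: 'a' vs 'e' !=
  Pos 3: 'd' vs 'l' !=
  Pos 4: 'i' vs 'i' =
  Pos 5: 'n' vs 'n' =
  Pos 6: 'g' vs 'g' =
Hamming distance = 3


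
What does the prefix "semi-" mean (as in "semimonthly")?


Prefix: semi-
Example: semimonthly = semi- + monthly
Meaning = half


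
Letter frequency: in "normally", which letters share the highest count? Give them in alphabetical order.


Word: "normally"
Letter counts:
  'a': 1
  'l': 2
  'm': 1
  'n': 1
  'o': 1
  'r': 1
  'y': 1
Maximum count = 2
Most frequent = 'l' (2 times each)


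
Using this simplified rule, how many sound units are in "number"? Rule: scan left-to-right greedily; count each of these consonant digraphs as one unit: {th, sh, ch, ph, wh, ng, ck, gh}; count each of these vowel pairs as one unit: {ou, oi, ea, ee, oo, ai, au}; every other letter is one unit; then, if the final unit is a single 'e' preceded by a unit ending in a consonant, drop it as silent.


Word: "number" (6 letters)
Left-to-right scan:
  [1] 'n' (letter)
  [2] 'u' (letter)
  [3] 'm' (letter)
  [4] 'b' (letter)
  [5] 'e' (letter)
  [6] 'r' (letter)
Units from scan: 6
Sound units = 6 units


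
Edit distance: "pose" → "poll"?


Word 1: "pose" (length 4)
Word 2: "poll" (length 4)
One optimal edit sequence (insert/delete/substitute each cost 1):
  1. keep 'p'
  2. keep 'o'
  3. substitute 's' -> 'l'  (+1)
  4. substitute 'e' -> 'l'  (+1)
Total edit operations: 2
Edit distance = 2


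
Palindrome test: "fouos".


Word: "fouos"
Reversed: "souof"
Forward == Backward? fouos != souof
Palindrome = No


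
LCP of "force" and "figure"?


Word 1: "force"
Word 2: "figure"
Comparing from start:
  Pos 0: 'f' == 'f'
  Pos 1: 'o' != 'i' (stop)
LCP = "f" (length 1)


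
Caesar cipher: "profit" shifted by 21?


Word: "profit"
Shift: 21
Each letter → (letter + shift) mod 26:
  'p' (15) + 21 = 10 → 'k'
  'r' (17) + 21 = 12 → 'm'
  'o' (14) + 21 = 9 → 'j'
  'f' (5) + 21 = 0 → 'a'
  'i' (8) + 21 = 3 → 'd'
  't' (19) + 21 = 14 → 'o'
Result = "kmjado"


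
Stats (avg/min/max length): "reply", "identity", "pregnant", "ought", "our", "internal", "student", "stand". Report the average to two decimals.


Lengths: "reply"=5, "identity"=8, "pregnant"=8, "ought"=5, "our"=3, "internal"=8, "student"=7, "stand"=5
Sum = 49, Count = 8
Average = 49/8 = 6.13
= avg=6.13, min=3, max=8


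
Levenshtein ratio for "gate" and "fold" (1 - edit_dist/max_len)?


Word 1: "gate" (length 4)
Word 2: "fold" (length 4)
One optimal edit sequence:
  1. substitute 'g' -> 'f'  (+1)
  2. substitute 'a' -> 'o'  (+1)
  3. substitute 't' -> 'l'  (+1)
  4. substitute 'e' -> 'd'  (+1)
Edit distance = 4
Max length = max(4, 4) = 4
Similarity = 1 - 4/4
= 0.0000


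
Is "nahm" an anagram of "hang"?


Word 1: "hang" → sorted: aghn
Word 2: "nahm" → sorted: ahmn
Same letters? aghn != ahmn
Anagram = No


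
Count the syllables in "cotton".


Word: "cotton"
Syllable breakdown: cot | ton
Counting: 2 parts
= 2 syllables


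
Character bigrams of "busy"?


Word: "busy" (length 4)
Number of bigrams = 4 - 2 + 1 = 3
  Position 0: "bu"
  Position 1: "us"
  Position 2: "sy"
Bigrams = "bu", "us", "sy"


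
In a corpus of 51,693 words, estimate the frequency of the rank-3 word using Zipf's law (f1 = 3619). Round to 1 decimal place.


Zipf's law: f(r) = f(1) / r
f(1) = 3619
f(3) = 3619 / 3
= 1206.3 occurrences


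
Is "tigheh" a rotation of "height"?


Word: "height", Candidate: "tigheh"
Method: check if candidate is substring of word+word
"heightheight" contains "tigheh"? No
Is rotation = No


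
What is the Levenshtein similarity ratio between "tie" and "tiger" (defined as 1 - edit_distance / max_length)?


Word 1: "tie" (length 3)
Word 2: "tiger" (length 5)
One optimal edit sequence:
  1. keep 't'
  2. keep 'i'
  3. insert 'g'  (+1)
  4. keep 'e'
  5. insert 'r'  (+1)
Edit distance = 2
Max length = max(3, 5) = 5
Similarity = 1 - 2/5
= 0.6000


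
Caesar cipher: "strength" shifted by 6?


Word: "strength"
Shift: 6
Each letter → (letter + shift) mod 26:
  's' (18) + 6 = 24 → 'y'
  't' (19) + 6 = 25 → 'z'
  'r' (17) + 6 = 23 → 'x'
  'e' (4) + 6 = 10 → 'k'
  'n' (13) + 6 = 19 → 't'
  'g' (6) + 6 = 12 → 'm'
  't' (19) + 6 = 25 → 'z'
  'h' (7) + 6 = 13 → 'n'
Result = "yzxktmzn"


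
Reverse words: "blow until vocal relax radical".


Original: "blow until vocal relax radical"
Words (1..n): blow | until | vocal | relax | radical
Reversed (n..1): radical | relax | vocal | until | blow
Result = "radical relax vocal until blow"


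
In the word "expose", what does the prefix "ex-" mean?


Prefix: ex-
Example: expose (ex- + pose)
Meaning = out / former


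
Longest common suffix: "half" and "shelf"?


Word 1: "half"
Word 2: "shelf"
Comparing from end:
  Pos -1: 'f' == 'f'
  Pos -2: 'l' == 'l'
  Pos -3: 'a' != 'e' (stop)
LCS = "lf" (length 2)


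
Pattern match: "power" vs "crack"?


Pattern of "power": [0, 1, 2, 3, 4]
Pattern of "crack": [0, 1, 2, 0, 3]
Patterns do not match
Same pattern = No


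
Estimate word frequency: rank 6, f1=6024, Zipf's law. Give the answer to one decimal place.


Zipf's law: f(r) = f(1) / r
f(1) = 6024
f(6) = 6024 / 6
= 1004.0 occurrences


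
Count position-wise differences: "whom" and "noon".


Comparing character by character (same length = 4):
  Pos 0: 'w' vs 'n' !=
  Pos 1: 'h' vs 'o' !=
  Pos 2: 'o' vs 'o' =
  Pos 3: 'm' vs 'n' !=
Hamming distance = 3


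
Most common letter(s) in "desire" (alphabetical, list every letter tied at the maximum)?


Word: "desire"
Letter counts:
  'd': 1
  'e': 2
  'i': 1
  'r': 1
  's': 1
Maximum count = 2
Most frequent = 'e' (2 times each)


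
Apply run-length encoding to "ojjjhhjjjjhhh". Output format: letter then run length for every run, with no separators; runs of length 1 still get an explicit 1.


String: "ojjjhhjjjjhhh"
Scanning for consecutive runs:
  'o' x 1
  'j' x 3
  'h' x 2
  'j' x 4
  'h' x 3
RLE = "o1j3h2j4h3"


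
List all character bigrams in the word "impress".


Word: "impress" (length 7)
Number of bigrams = 7 - 2 + 1 = 6
  Position 0: "im"
  Position 1: "mp"
  Position 2: "pr"
  Position 3: "re"
  Position 4: "es"
  Position 5: "ss"
Bigrams = "im", "mp", "pr", "re", "es", "ss"


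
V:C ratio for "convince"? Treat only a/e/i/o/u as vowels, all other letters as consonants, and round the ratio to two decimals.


Word: "convince"
Vowels (a,e,i,o,u): 3
Consonants: 5
Ratio = 3/5
= 0.60


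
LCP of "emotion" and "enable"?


Word 1: "emotion"
Word 2: "enable"
Comparing from start:
  Pos 0: 'e' == 'e'
  Pos 1: 'm' != 'n' (stop)
LCP = "e" (length 1)


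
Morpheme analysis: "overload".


Word: "overload"
Morphemes: over- / load
Each morpheme carries meaning
= 2 morphemes


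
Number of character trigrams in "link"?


Word: "link" (length 4)
Number of 3-grams = length - 3 + 1 = 4 - 3 + 1
= 2


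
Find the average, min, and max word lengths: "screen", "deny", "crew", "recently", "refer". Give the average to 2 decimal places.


Lengths: "screen"=6, "deny"=4, "crew"=4, "recently"=8, "refer"=5
Sum = 27, Count = 5
Average = 27/5 = 5.40
= avg=5.40, min=4, max=8


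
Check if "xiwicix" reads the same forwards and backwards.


Word: "xiwicix"
Reversed: "xiciwix"
Forward == Backward? xiwicix != xiciwix
Palindrome = No


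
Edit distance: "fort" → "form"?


Word 1: "fort" (length 4)
Word 2: "form" (length 4)
One optimal edit sequence (insert/delete/substitute each cost 1):
  1. keep 'f'
  2. keep 'o'
  3. keep 'r'
  4. substitute 't' -> 'm'  (+1)
Total edit operations: 1
Edit distance = 1


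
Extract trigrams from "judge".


Word: "judge" (length 5)
Number of trigrams = 5 - 3 + 1 = 3
  Position 0: "jud"
  Position 1: "udg"
  Position 2: "dge"
Trigrams = "jud", "udg", "dge"


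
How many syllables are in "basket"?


Word: "basket"
Syllable breakdown: bas · ket
Counting: 2 parts
= 2 syllables


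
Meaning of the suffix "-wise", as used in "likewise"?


Suffix: -wise
Example: likewise = like + -wise
Meaning = in the manner of


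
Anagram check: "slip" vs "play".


Word 1: "slip" → sorted: ilps
Word 2: "play" → sorted: alpy
Same letters? ilps != alpy
Anagram = No


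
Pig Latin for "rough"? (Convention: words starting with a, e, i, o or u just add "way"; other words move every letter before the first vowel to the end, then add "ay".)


Word: "rough"
Starts with consonant(s) → move to end, add 'ay'
Consonant cluster: "r"
Pig Latin = "oughray"


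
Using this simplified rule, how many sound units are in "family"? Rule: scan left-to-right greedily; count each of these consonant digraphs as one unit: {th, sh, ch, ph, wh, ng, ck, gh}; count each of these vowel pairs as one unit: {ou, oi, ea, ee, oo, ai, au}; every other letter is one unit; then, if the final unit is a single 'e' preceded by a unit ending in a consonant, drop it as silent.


Word: "family" (6 letters)
Left-to-right scan:
  [1] 'f' (letter)
  [2] 'a' (letter)
  [3] 'm' (letter)
  [4] 'i' (letter)
  [5] 'l' (letter)
  [6] 'y' (letter)
Units from scan: 6
Sound units = 6 units


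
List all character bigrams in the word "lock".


Word: "lock" (length 4)
Number of bigrams = 4 - 2 + 1 = 3
  Position 0: "lo"
  Position 1: "oc"
  Position 2: "ck"
Bigrams = "lo", "oc", "ck"


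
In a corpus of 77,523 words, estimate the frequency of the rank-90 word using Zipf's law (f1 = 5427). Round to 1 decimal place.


Zipf's law: f(r) = f(1) / r
f(1) = 5427
f(90) = 5427 / 90
= 60.3 occurrences


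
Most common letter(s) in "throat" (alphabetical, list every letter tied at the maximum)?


Word: "throat"
Letter counts:
  'a': 1
  'h': 1
  'o': 1
  'r': 1
  't': 2
Maximum count = 2
Most frequent = 't' (2 times each)


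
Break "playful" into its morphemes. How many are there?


Word: "playful"
Morphemes: play / -ful
Each morpheme carries meaning
= 2 morphemes


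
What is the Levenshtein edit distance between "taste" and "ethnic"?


Word 1: "taste" (length 5)
Word 2: "ethnic" (length 6)
One optimal edit sequence (insert/delete/substitute each cost 1):
  1. insert 'e'  (+1)
  2. keep 't'
  3. substitute 'a' -> 'h'  (+1)
  4. substitute 's' -> 'n'  (+1)
  5. substitute 't' -> 'i'  (+1)
  6. substitute 'e' -> 'c'  (+1)
Total edit operations: 5
Edit distance = 5


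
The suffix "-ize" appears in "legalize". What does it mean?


Suffix: -ize
As in: legalize -> legal + -ize
Meaning = to make


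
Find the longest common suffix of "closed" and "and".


Word 1: "closed"
Word 2: "and"
Comparing from end:
  Pos -1: 'd' == 'd'
  Pos -2: 'e' != 'n' (stop)
LCS = "d" (length 1)


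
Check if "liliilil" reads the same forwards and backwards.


Word: "liliilil"
Reversed: "liliilil"
Forward == Backward? liliilil == liliilil
Palindrome = Yes


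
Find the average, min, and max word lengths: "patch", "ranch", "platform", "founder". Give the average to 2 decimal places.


Lengths: "patch"=5, "ranch"=5, "platform"=8, "founder"=7
Sum = 25, Count = 4
Average = 25/4 = 6.25
= avg=6.25, min=5, max=8


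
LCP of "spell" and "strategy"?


Word 1: "spell"
Word 2: "strategy"
Comparing from start:
  Pos 0: 's' == 's'
  Pos 1: 'p' != 't' (stop)
LCP = "s" (length 1)


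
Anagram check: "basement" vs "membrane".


Word 1: "basement" → sorted: abeemnst
Word 2: "membrane" → sorted: abeemmnr
Same letters? abeemnst != abeemmnr
Anagram = No


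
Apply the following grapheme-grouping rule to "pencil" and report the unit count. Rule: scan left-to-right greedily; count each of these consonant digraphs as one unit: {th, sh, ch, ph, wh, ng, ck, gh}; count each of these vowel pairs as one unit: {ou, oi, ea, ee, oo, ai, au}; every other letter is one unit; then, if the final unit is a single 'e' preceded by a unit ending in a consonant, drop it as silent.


Word: "pencil" (6 letters)
Left-to-right scan:
  [1] 'p' (letter)
  [2] 'e' (letter)
  [3] 'n' (letter)
  [4] 'c' (letter)
  [5] 'i' (letter)
  [6] 'l' (letter)
Units from scan: 6
Sound units = 6 units


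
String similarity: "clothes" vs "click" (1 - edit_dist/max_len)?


Word 1: "clothes" (length 7)
Word 2: "click" (length 5)
One optimal edit sequence:
  1. keep 'c'
  2. keep 'l'
  3. delete 'o'  (+1)
  4. delete 't'  (+1)
  5. substitute 'h' -> 'i'  (+1)
  6. substitute 'e' -> 'c'  (+1)
  7. substitute 's' -> 'k'  (+1)
Edit distance = 5
Max length = max(7, 5) = 7
Similarity = 1 - 5/7
= 0.2857


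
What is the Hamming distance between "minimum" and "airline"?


Comparing character by character (same length = 7):
  Pos 0: 'm' vs 'a' !=
  Pos 1: 'i' vs 'i' =
  Pos 2: 'n' vs 'r' !=
  Pos 3: 'i' vs 'l' !=
  Pos 4: 'm' vs 'i' !=
  Pos 5: 'u' vs 'n' !=
  Pos 6: 'm' vs 'e' !=
Hamming distance = 6


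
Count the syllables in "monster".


Word: "monster"
Syllable breakdown: mon | ster
Counting: 2 parts
= 2 syllables


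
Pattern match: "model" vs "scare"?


Pattern of "model": [0, 1, 2, 3, 4]
Pattern of "scare": [0, 1, 2, 3, 4]
Patterns match
Same pattern = Yes


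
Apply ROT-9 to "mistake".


Word: "mistake"
Shift: 9
Each letter → (letter + shift) mod 26:
  'm' (12) + 9 = 21 → 'v'
  'i' (8) + 9 = 17 → 'r'
  's' (18) + 9 = 1 → 'b'
  't' (19) + 9 = 2 → 'c'
  'a' (0) + 9 = 9 → 'j'
  'k' (10) + 9 = 19 → 't'
  'e' (4) + 9 = 13 → 'n'
Result = "vrbcjtn"


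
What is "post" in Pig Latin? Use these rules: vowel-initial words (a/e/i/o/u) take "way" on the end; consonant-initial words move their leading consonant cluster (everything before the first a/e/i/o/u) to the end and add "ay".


Word: "post"
Starts with consonant(s) → move to end, add 'ay'
Consonant cluster: "p"
Pig Latin = "ostpay"


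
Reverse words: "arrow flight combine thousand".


Original: "arrow flight combine thousand"
Words (1..n): arrow | flight | combine | thousand
Reversed (n..1): thousand | combine | flight | arrow
Result = "thousand combine flight arrow"


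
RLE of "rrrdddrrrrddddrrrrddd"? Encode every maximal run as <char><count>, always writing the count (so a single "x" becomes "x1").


String: "rrrdddrrrrddddrrrrddd"
Scanning for consecutive runs:
  'r' x 3
  'd' x 3
  'r' x 4
  'd' x 4
  'r' x 4
  'd' x 3
RLE = "r3d3r4d4r4d3"


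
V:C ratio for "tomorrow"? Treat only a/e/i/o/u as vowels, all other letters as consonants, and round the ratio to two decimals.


Word: "tomorrow"
Vowels (a,e,i,o,u): 3
Consonants: 5
Ratio = 3/5
= 0.60


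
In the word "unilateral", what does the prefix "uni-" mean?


Prefix: uni-
Example: unilateral (uni- + lateral)
Meaning = one


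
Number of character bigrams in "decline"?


Word: "decline" (length 7)
Number of 2-grams = length - 2 + 1 = 7 - 2 + 1
= 6


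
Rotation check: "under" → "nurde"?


Word: "under", Candidate: "nurde"
Method: check if candidate is substring of word+word
"underunder" contains "nurde"? No
Is rotation = No


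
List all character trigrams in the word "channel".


Word: "channel" (length 7)
Number of trigrams = 7 - 3 + 1 = 5
  Position 0: "cha"
  Position 1: "han"
  Position 2: "ann"
  Position 3: "nne"
  Position 4: "nel"
Trigrams = "cha", "han", "ann", "nne", "nel"


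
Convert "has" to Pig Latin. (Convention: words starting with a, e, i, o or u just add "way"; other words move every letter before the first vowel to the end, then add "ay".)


Word: "has"
Starts with consonant(s) → move to end, add 'ay'
Consonant cluster: "h"
Pig Latin = "ashay"


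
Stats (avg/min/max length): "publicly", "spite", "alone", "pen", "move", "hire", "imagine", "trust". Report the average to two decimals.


Lengths: "publicly"=8, "spite"=5, "alone"=5, "pen"=3, "move"=4, "hire"=4, "imagine"=7, "trust"=5
Sum = 41, Count = 8
Average = 41/8 = 5.13
= avg=5.13, min=3, max=8


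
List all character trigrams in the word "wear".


Word: "wear" (length 4)
Number of trigrams = 4 - 3 + 1 = 2
  Position 0: "wea"
  Position 1: "ear"
Trigrams = "wea", "ear"


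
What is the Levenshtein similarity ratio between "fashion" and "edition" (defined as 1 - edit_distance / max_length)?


Word 1: "fashion" (length 7)
Word 2: "edition" (length 7)
One optimal edit sequence:
  1. substitute 'f' -> 'e'  (+1)
  2. substitute 'a' -> 'd'  (+1)
  3. substitute 's' -> 'i'  (+1)
  4. substitute 'h' -> 't'  (+1)
  5. keep 'i'
  6. keep 'o'
  7. keep 'n'
Edit distance = 4
Max length = max(7, 7) = 7
Similarity = 1 - 4/7
= 0.4286


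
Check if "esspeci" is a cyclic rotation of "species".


Word: "species", Candidate: "esspeci"
Method: check if candidate is substring of word+word
"speciesspecies" contains "esspeci"? Yes
Is rotation = Yes


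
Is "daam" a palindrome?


Word: "daam"
Reversed: "maad"
Forward == Backward? daam != maad
Palindrome = No


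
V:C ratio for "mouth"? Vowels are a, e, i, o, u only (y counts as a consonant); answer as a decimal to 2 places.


Word: "mouth"
Vowels (a,e,i,o,u): 2
Consonants: 3
Ratio = 2/3
= 0.67


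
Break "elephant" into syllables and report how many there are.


Word: "elephant"
Syllable breakdown: el-e-phant
Counting: 3 parts
= 3 syllables


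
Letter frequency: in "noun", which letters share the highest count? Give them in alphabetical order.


Word: "noun"
Letter counts:
  'n': 2
  'o': 1
  'u': 1
Maximum count = 2
Most frequent = 'n' (2 times each)


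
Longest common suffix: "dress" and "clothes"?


Word 1: "dress"
Word 2: "clothes"
Comparing from end:
  Pos -1: 's' == 's'
  Pos -2: 's' != 'e' (stop)
LCS = "s" (length 1)


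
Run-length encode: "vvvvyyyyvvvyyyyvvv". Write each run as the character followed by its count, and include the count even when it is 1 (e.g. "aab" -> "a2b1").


String: "vvvvyyyyvvvyyyyvvv"
Scanning for consecutive runs:
  'v' x 4
  'y' x 4
  'v' x 3
  'y' x 4
  'v' x 3
RLE = "v4y4v3y4v3"
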